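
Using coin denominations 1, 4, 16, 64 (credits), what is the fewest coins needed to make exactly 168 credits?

6

168 − 2×64→40 − 2×16→8 − 2×4→0
Total coins = 2 + 2 + 2 = 6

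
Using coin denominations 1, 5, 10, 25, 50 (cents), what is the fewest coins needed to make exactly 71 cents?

71 − 1×50→21 − 2×10→1 − 1×1→0
Total coins = 1 + 2 + 1 = 4

4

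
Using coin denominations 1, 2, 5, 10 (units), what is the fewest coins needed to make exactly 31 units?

4

31 − 3×10→1 − 1×1→0
Total coins = 3 + 1 = 4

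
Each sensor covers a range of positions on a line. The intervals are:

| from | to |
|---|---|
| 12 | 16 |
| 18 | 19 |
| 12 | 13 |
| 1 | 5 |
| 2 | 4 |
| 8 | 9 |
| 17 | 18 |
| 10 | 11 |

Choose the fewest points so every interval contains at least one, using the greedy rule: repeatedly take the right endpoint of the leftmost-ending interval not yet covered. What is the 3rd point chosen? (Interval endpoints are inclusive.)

Process intervals by earliest right end; each time one isn't hit yet, stab at its right endpoint.
By right end: [2,4]  [1,5]  [8,9]  [10,11]  [12,13]  [12,16]  [17,18]  [18,19]
[2,4] uncovered → point at 4; [8,9] uncovered → point at 9; [10,11] uncovered → point at 11; [12,13] uncovered → point at 13; [17,18] uncovered → point at 18.
Points: 4, 9, 11, 13, 18 (5 total).

11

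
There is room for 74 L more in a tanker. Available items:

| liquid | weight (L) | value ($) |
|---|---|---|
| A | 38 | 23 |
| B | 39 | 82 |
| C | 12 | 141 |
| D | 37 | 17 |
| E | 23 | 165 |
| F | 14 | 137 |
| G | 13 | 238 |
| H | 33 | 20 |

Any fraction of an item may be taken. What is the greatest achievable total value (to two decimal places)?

Ratios (sorted): G 18.31, C 11.75, F 9.79, E 7.17, B 2.10, H 0.61, A 0.61, D 0.46
take G (13 @ 238); take C (12 @ 141); take F (14 @ 137); take E (23 @ 165); take 12/39 of B → 25.23. Capacity used 74/74.
Total value = 706.23

706.23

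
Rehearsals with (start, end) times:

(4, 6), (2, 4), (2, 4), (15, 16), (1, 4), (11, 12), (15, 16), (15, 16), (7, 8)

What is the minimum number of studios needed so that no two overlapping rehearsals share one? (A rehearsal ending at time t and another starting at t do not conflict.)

The answer is the maximum number of intervals overlapping at any instant.
starts: [1, 2, 2, 4, 7, 11, 15, 15, 15]
ends:   [4, 4, 4, 6, 8, 12, 16, 16, 16]
s1→1 s2→2 s2→3  — peak 3.

3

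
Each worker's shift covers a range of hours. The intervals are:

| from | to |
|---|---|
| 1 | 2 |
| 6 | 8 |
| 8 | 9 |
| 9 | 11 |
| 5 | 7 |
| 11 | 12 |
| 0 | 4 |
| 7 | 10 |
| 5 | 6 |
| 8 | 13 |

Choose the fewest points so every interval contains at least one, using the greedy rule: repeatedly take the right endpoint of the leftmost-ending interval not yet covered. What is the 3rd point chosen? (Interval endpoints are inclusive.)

By right end: [1,2]  [0,4]  [5,6]  [5,7]  [6,8]  [8,9]  [7,10]  [9,11]  [11,12]  [8,13]
[1,2] uncovered → point at 2; [5,6] uncovered → point at 6; [8,9] uncovered → point at 9; [11,12] uncovered → point at 12.
Points: 2, 6, 9, 12 (4 total).

9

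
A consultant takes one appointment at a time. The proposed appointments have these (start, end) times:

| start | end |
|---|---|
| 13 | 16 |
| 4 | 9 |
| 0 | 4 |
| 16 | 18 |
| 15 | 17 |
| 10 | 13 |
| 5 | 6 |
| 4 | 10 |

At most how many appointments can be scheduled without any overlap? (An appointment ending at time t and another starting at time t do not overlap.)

5

By end time: (0,4), (5,6), (4,9), (4,10), (10,13), (13,16), (15,17), (16,18).
Pick (0,4); next start ≥ 4 → (5,6); next start ≥ 6 → (10,13); next start ≥ 13 → (13,16); next start ≥ 16 → (16,18).
Selected 5 appointments.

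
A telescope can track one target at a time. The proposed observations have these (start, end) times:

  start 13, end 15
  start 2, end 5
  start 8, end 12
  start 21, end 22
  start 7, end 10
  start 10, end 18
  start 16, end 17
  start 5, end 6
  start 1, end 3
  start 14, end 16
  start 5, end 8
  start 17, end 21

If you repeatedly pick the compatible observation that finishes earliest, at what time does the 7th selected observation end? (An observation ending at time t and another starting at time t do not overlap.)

Order by finish time; keep every interval that doesn't clash with the previous kept one.
Sorted by end: (1,3)  (2,5)  (5,6)  (5,8)  (7,10)  (8,12)  (13,15)  (14,16)  (16,17)  (10,18)  (17,21)  (21,22)
take (1,3); take (5,6); skip (5,8); take (7,10); skip (8,12); take (13,15); take (16,17); take (17,21); take (21,22).
Selected: (1,3) (5,6) (7,10) (13,15) (16,17) (17,21) (21,22)

22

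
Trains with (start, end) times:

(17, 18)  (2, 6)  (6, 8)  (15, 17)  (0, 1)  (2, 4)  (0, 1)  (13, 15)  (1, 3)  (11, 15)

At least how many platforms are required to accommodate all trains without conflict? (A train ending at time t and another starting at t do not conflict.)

3

The answer is the maximum number of intervals overlapping at any instant.
starts: [0, 0, 1, 2, 2, 6, 11, 13, 15, 17]
ends:   [1, 1, 3, 4, 6, 8, 15, 15, 17, 18]
s0→1 s0→2 e1→1 e1→0 s1→1 s2→2 s2→3  — peak 3.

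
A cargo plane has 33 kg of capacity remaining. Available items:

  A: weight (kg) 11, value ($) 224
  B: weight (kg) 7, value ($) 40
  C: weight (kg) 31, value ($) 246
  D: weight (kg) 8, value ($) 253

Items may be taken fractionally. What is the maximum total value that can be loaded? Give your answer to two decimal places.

Greedy by value/weight ratio, highest first.
Order: D (253/8=31.62) > A (224/11=20.36) > C (246/31=7.94) > B (40/7=5.71)
Fill: take D (8 @ 253) → take A (11 @ 224) → take 14/31 of C → 111.10; 33/33 used.
Total value = 588.10

588.10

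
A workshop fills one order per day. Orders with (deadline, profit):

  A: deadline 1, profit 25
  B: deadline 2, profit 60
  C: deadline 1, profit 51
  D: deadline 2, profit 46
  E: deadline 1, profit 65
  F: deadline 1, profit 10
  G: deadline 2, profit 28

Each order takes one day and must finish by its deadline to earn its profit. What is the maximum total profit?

125

Sort by profit descending; place each in the latest free slot ≤ its deadline.
Profit order: E=65 B=60 C=51 D=46 G=28 A=25 F=10
Assign: E→slot 1, B→slot 2, C skipped, D skipped, G skipped, A skipped, F skipped.
Slots: [1:E] [2:B]
Profit = 65 + 60 = 125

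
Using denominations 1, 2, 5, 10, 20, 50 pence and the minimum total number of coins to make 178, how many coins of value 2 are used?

1

178 = 3×50 + 1×20 + 1×5 + 1×2 + 1×1
Count of 2: 1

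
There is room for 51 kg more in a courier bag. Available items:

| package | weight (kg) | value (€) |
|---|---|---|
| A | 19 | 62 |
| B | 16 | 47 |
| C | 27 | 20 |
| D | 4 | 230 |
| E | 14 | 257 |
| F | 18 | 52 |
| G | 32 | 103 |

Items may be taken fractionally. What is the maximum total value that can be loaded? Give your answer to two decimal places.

594.06

Greedy by value/weight ratio, highest first.
Order: D (230/4=57.50) > E (257/14=18.36) > A (62/19=3.26) > G (103/32=3.22) > B (47/16=2.94) > F (52/18=2.89) > C (20/27=0.74)
Fill: take D (4 @ 230) → take E (14 @ 257) → take A (19 @ 62) → take 14/32 of G → 45.06; 51/51 used.
Total value = 594.06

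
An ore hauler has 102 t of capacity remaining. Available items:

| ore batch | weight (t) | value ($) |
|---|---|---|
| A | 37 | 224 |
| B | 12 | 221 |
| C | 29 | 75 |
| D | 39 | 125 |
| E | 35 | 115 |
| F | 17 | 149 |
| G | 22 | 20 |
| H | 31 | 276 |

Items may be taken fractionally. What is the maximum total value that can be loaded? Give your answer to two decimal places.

Ratios (sorted): B 18.42, H 8.90, F 8.76, A 6.05, E 3.29, D 3.21, C 2.59, G 0.91
take B (12 @ 221); take H (31 @ 276); take F (17 @ 149); take A (37 @ 224); take 5/35 of E → 16.43. Capacity used 102/102.
Total value = 886.43

886.43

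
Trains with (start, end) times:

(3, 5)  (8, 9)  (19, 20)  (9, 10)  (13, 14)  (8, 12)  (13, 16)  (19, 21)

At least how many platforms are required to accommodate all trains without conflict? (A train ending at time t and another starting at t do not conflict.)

The answer is the maximum number of intervals overlapping at any instant.
starts: [3, 8, 8, 9, 13, 13, 19, 19]
ends:   [5, 9, 10, 12, 14, 16, 20, 21]
s3→1 e5→0 s8→1 s8→2  — peak 2.

2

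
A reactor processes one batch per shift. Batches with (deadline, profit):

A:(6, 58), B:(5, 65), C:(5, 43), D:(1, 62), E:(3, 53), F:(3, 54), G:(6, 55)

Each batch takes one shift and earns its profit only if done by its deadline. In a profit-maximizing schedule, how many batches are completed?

By profit: B(d5,65), D(d1,62), A(d6,58), G(d6,55), F(d3,54), E(d3,53), C(d5,43)
B→slot 5; D→slot 1; A→slot 6; G→slot 4; F→slot 3; E→slot 2; C skipped.
6 of 7 scheduled.

6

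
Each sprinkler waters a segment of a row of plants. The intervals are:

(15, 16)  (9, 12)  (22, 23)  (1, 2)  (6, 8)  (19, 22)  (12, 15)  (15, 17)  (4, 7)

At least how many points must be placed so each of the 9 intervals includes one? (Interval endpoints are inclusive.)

5

Process intervals by earliest right end; each time one isn't hit yet, stab at its right endpoint.
Sorted: [1,2] [4,7] [6,8] [9,12] [12,15] [15,16] [15,17] [19,22] [22,23]
{[1,2]} hit by 2; {[4,7],[6,8]} hit by 7; {[9,12],[12,15]} hit by 12; {[15,16],[15,17]} hit by 16; {[19,22],[22,23]} hit by 22.
Points: 2, 7, 12, 16, 22 (5 total).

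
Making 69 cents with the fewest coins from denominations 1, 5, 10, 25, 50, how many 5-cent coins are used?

Use the largest denomination that fits, subtract, and repeat.
69 − 1×50→19 − 1×10→9 − 1×5→4 − 4×1→0
Count of 5: 1

1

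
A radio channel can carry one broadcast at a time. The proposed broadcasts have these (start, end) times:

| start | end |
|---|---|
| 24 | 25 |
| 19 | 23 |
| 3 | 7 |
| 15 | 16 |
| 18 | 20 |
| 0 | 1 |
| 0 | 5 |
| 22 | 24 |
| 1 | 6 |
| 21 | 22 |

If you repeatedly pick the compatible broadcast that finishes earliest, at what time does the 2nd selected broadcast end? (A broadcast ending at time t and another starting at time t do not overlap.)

Sorted by end: (0,1)  (0,5)  (1,6)  (3,7)  (15,16)  (18,20)  (21,22)  (19,23)  (22,24)  (24,25)
take (0,1); take (1,6); skip (3,7); take (15,16); take (18,20); take (21,22); skip (19,23); take (22,24); take (24,25).
Selected: (0,1) (1,6) (15,16) (18,20) (21,22) (22,24) (24,25)

6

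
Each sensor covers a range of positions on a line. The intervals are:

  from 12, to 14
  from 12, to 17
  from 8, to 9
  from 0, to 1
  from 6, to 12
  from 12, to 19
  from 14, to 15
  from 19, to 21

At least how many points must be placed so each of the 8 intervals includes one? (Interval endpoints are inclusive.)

Sorted: [0,1] [8,9] [6,12] [12,14] [14,15] [12,17] [12,19] [19,21]
{[0,1]} hit by 1; {[8,9],[6,12]} hit by 9; {[12,14],[14,15],[12,17],[12,19]} hit by 14; {[19,21]} hit by 21.
Points: 1, 9, 14, 21 (4 total).

4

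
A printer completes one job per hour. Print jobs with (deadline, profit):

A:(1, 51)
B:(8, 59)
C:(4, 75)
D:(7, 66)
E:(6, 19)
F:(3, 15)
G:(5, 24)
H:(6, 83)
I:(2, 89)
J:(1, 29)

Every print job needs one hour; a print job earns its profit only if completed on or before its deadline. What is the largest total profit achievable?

466

By profit: I(d2,89), H(d6,83), C(d4,75), D(d7,66), B(d8,59), A(d1,51), J(d1,29), G(d5,24), E(d6,19), F(d3,15)
I→slot 2; H→slot 6; C→slot 4; D→slot 7; B→slot 8; A→slot 1; J skipped; G→slot 5; E→slot 3; F skipped.
Profit = 51 + 89 + 19 + 75 + 24 + 83 + 66 + 59 = 466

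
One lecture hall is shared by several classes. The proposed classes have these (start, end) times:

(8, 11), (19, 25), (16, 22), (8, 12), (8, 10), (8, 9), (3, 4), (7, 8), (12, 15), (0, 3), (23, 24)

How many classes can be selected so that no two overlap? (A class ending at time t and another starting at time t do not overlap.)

7

By end time: (0,3), (3,4), (7,8), (8,9), (8,10), (8,11), (8,12), (12,15), (16,22), (23,24), (19,25).
Pick (0,3); next start ≥ 3 → (3,4); next start ≥ 4 → (7,8); next start ≥ 8 → (8,9); next start ≥ 9 → (12,15); next start ≥ 15 → (16,22); next start ≥ 22 → (23,24).
Selected 7 classes.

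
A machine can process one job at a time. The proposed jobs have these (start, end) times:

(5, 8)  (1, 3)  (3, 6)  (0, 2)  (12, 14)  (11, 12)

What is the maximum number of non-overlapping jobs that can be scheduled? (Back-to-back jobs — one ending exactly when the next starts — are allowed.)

4

Sorted by end: (0,2)  (1,3)  (3,6)  (5,8)  (11,12)  (12,14)
take (0,2); take (3,6); skip (5,8); take (11,12); take (12,14).
Selected 4 jobs.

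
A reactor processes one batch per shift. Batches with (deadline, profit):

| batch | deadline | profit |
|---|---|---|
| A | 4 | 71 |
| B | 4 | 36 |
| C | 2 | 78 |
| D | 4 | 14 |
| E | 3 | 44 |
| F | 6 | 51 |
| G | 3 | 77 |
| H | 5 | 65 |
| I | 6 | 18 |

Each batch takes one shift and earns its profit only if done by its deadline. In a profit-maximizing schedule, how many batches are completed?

Take jobs in profit order; each goes to the latest open slot no later than its deadline.
By profit: C(d2,78), G(d3,77), A(d4,71), H(d5,65), F(d6,51), E(d3,44), B(d4,36), I(d6,18), D(d4,14)
C→slot 2; G→slot 3; A→slot 4; H→slot 5; F→slot 6; E→slot 1; B skipped; I skipped; D skipped.
6 of 9 scheduled.

6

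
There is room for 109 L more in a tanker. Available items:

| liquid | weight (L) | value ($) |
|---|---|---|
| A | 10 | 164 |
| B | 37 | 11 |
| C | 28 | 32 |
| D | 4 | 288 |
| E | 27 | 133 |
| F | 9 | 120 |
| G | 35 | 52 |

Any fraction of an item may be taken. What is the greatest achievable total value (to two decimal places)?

784.43

Greedy by value/weight ratio, highest first.
Ratios (sorted): D 72.00, A 16.40, F 13.33, E 4.93, G 1.49, C 1.14, B 0.30
take D (4 @ 288); take A (10 @ 164); take F (9 @ 120); take E (27 @ 133); take G (35 @ 52); take 24/28 of C → 27.43. Capacity used 109/109.
Total value = 784.43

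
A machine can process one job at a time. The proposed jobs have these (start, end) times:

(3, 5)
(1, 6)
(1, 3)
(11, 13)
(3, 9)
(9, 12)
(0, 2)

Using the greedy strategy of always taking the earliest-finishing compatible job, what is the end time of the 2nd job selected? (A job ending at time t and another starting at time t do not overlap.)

Sort by end time and greedily take each interval whose start is ≥ the last chosen end.
Sorted by end: (0,2)  (1,3)  (3,5)  (1,6)  (3,9)  (9,12)  (11,13)
take (0,2); take (3,5); skip (3,9); take (9,12); skip (11,13).
Selected: (0,2) (3,5) (9,12)

5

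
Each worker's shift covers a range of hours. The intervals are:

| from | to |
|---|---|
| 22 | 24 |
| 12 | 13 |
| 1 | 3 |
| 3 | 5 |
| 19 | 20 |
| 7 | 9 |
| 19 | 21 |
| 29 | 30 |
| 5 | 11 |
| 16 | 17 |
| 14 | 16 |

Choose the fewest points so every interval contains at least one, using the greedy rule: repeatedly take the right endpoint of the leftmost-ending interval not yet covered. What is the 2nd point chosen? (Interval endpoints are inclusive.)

9

Sort by right endpoint; whenever an interval is uncovered, place a point at its right end.
Sorted: [1,3] [3,5] [7,9] [5,11] [12,13] [14,16] [16,17] [19,20] [19,21] [22,24] [29,30]
{[1,3],[3,5]} hit by 3; {[7,9],[5,11]} hit by 9; {[12,13]} hit by 13; {[14,16],[16,17]} hit by 16; {[19,20],[19,21]} hit by 20; {[22,24]} hit by 24; {[29,30]} hit by 30.
Points: 3, 9, 13, 16, 20, 24, 30 (7 total).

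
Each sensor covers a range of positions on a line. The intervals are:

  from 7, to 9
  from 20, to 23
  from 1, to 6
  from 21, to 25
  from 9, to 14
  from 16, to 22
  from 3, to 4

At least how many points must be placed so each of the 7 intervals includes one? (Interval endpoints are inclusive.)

Sorted: [3,4] [1,6] [7,9] [9,14] [16,22] [20,23] [21,25]
{[3,4],[1,6]} hit by 4; {[7,9],[9,14]} hit by 9; {[16,22],[20,23],[21,25]} hit by 22.
Points: 4, 9, 22 (3 total).

3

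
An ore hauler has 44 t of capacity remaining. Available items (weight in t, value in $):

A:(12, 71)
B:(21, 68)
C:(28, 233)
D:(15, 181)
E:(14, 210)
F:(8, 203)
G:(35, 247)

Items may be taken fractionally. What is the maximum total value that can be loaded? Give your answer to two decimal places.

652.25

Order: F (203/8=25.38) > E (210/14=15.00) > D (181/15=12.07) > C (233/28=8.32) > G (247/35=7.06) > A (71/12=5.92) > B (68/21=3.24)
Fill: take F (8 @ 203) → take E (14 @ 210) → take D (15 @ 181) → take 7/28 of C → 58.25; 44/44 used.
Total value = 652.25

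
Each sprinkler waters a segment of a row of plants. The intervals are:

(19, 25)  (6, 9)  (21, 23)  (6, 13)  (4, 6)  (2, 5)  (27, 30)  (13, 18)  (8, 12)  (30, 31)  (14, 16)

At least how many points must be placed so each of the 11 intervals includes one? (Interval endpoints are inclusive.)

Process intervals by earliest right end; each time one isn't hit yet, stab at its right endpoint.
By right end: [2,5]  [4,6]  [6,9]  [8,12]  [6,13]  [14,16]  [13,18]  [21,23]  [19,25]  [27,30]  [30,31]
[2,5] uncovered → point at 5; [6,9] uncovered → point at 9; [14,16] uncovered → point at 16; [21,23] uncovered → point at 23; [27,30] uncovered → point at 30.
Points: 5, 9, 16, 23, 30 (5 total).

5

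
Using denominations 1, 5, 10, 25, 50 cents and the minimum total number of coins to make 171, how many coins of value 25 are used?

0

Greedy: take as many of the largest coin as possible, then repeat with the remainder.
171 − 3×50→21 − 2×10→1 − 1×1→0
Count of 25: 0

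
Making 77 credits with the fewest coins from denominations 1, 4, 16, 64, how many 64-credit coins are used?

Greedy: take as many of the largest coin as possible, then repeat with the remainder.
77 = 1×64 + 3×4 + 1×1
Count of 64: 1

1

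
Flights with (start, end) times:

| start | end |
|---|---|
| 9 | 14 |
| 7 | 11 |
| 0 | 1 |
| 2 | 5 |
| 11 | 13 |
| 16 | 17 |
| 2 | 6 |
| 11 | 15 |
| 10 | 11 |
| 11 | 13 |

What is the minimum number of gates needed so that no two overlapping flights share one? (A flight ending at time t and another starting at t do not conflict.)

4

Events (time:±→running): 0:+→1 1:-→0 2:+→1 2:+→2 5:-→1 6:-→0 7:+→1 9:+→2 10:+→3 11:-→2 11:-→1 11:+→2 11:+→3 11:+→4 … peak 4.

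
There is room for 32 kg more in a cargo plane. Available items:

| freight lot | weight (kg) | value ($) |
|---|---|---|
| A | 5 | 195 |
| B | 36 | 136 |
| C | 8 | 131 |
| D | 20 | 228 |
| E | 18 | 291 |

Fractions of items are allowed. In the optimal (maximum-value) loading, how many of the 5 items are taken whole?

Sort by value per unit weight and fill in that order.
Order: A (195/5=39.00) > C (131/8=16.38) > E (291/18=16.17) > D (228/20=11.40) > B (136/36=3.78)
Fill: take A (5 @ 195) → take C (8 @ 131) → take E (18 @ 291) → take 1/20 of D → 11.40; 32/32 used.
3 item(s) taken whole; one partial (take 1/20 of D).

3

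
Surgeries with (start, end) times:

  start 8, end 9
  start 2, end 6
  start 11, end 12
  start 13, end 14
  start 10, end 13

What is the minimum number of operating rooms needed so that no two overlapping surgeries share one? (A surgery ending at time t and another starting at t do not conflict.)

2

Count concurrent intervals with a sweep; the peak is the room count.
Events (time:±→running): 2:+→1 6:-→0 8:+→1 9:-→0 10:+→1 11:+→2 … peak 2.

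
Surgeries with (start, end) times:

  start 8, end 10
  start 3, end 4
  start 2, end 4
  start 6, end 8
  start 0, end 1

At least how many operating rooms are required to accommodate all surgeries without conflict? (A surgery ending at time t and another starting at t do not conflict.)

Count concurrent intervals with a sweep; the peak is the room count.
Events (time:±→running): 0:+→1 1:-→0 2:+→1 3:+→2 … peak 2.

2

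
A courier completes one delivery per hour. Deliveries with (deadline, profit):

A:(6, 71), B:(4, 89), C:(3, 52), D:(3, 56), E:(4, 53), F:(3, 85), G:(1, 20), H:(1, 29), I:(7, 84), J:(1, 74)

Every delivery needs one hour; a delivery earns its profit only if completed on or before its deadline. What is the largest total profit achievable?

Sort by profit descending; place each in the latest free slot ≤ its deadline.
Profit order: B=89 F=85 I=84 J=74 A=71 D=56 E=53 C=52 H=29 G=20
Assign: B→slot 4, F→slot 3, I→slot 7, J→slot 1, A→slot 6, D→slot 2, E skipped, C skipped, H skipped, G skipped.
Slots: [1:J] [2:D] [3:F] [4:B] [6:A] [7:I]
Profit = 74 + 56 + 85 + 89 + 71 + 84 = 459

459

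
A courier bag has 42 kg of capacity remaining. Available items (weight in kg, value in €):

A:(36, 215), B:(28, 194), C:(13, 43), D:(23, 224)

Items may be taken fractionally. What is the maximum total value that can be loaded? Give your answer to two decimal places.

Ratios (sorted): D 9.74, B 6.93, A 5.97, C 3.31
take D (23 @ 224); take 19/28 of B → 131.64. Capacity used 42/42.
Total value = 355.64

355.64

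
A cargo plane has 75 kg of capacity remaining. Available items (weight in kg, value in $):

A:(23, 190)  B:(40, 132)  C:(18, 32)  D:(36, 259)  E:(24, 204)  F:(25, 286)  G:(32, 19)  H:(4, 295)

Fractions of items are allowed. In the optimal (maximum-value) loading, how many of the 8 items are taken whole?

3

Greedy by value/weight ratio, highest first.
Order: H (295/4=73.75) > F (286/25=11.44) > E (204/24=8.50) > A (190/23=8.26) > D (259/36=7.19) > B (132/40=3.30) > C (32/18=1.78) > G (19/32=0.59)
Fill: take H (4 @ 295) → take F (25 @ 286) → take E (24 @ 204) → take 22/23 of A → 181.74; 75/75 used.
3 item(s) taken whole; one partial (take 22/23 of A).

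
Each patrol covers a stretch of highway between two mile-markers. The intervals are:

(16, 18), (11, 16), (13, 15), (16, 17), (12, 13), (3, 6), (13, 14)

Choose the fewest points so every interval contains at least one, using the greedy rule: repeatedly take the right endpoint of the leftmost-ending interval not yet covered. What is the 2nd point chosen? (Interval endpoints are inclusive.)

13

Process intervals by earliest right end; each time one isn't hit yet, stab at its right endpoint.
Sorted: [3,6] [12,13] [13,14] [13,15] [11,16] [16,17] [16,18]
{[3,6]} hit by 6; {[12,13],[13,14],[13,15],[11,16]} hit by 13; {[16,17],[16,18]} hit by 17.
Points: 6, 13, 17 (3 total).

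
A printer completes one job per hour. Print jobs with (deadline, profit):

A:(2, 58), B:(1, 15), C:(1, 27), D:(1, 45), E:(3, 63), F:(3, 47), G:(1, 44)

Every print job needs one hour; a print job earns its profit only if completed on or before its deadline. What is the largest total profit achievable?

Profit order: E=63 A=58 F=47 D=45 G=44 C=27 B=15
Assign: E→slot 3, A→slot 2, F→slot 1, D skipped, G skipped, C skipped, B skipped.
Slots: [1:F] [2:A] [3:E]
Profit = 47 + 58 + 63 = 168

168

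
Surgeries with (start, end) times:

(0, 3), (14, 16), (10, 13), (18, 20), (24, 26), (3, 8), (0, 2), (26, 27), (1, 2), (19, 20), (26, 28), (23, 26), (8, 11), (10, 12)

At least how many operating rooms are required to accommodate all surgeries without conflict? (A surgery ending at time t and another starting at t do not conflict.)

3

starts: [0, 0, 1, 3, 8, 10, 10, 14, 18, 19, 23, 24, 26, 26]
ends:   [2, 2, 3, 8, 11, 12, 13, 16, 20, 20, 26, 26, 27, 28]
s0→1 s0→2 s1→3  — peak 3.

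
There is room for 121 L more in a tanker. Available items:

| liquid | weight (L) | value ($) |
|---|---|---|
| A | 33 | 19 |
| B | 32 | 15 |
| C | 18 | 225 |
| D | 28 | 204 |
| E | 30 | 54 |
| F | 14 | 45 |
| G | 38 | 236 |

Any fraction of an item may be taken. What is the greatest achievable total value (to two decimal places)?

751.40

Greedy by value/weight ratio, highest first.
Order: C (225/18=12.50) > D (204/28=7.29) > G (236/38=6.21) > F (45/14=3.21) > E (54/30=1.80) > A (19/33=0.58) > B (15/32=0.47)
Fill: take C (18 @ 225) → take D (28 @ 204) → take G (38 @ 236) → take F (14 @ 45) → take 23/30 of E → 41.40; 121/121 used.
Total value = 751.40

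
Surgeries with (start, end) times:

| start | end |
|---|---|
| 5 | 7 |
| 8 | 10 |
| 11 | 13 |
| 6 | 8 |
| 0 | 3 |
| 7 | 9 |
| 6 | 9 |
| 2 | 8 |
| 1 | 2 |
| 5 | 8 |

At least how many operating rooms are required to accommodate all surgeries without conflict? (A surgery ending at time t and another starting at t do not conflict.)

starts: [0, 1, 2, 5, 5, 6, 6, 7, 8, 11]
ends:   [2, 3, 7, 8, 8, 8, 9, 9, 10, 13]
s0→1 s1→2 e2→1 s2→2 e3→1 s5→2 s5→3 s6→4 s6→5  — peak 5.

5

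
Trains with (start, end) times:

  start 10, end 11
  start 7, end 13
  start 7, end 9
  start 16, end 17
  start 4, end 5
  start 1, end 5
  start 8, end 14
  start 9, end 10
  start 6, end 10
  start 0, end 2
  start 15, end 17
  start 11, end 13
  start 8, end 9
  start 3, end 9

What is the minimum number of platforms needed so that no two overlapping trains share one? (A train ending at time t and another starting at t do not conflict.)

6

Count concurrent intervals with a sweep; the peak is the room count.
starts: [0, 1, 3, 4, 6, 7, 7, 8, 8, 9, 10, 11, 15, 16]
ends:   [2, 5, 5, 9, 9, 9, 10, 10, 11, 13, 13, 14, 17, 17]
s0→1 s1→2 e2→1 s3→2 s4→3 e5→2 e5→1 s6→2 s7→3 s7→4 s8→5 s8→6  — peak 6.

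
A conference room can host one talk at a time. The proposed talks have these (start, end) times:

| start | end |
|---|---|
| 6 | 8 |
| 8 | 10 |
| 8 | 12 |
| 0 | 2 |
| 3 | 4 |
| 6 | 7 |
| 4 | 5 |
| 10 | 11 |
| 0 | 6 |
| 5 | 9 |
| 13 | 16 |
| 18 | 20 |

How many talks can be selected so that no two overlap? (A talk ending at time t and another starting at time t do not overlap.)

Order by finish time; keep every interval that doesn't clash with the previous kept one.
By end time: (0,2), (3,4), (4,5), (0,6), (6,7), (6,8), (5,9), (8,10), (10,11), (8,12), (13,16), (18,20).
Pick (0,2); next start ≥ 2 → (3,4); next start ≥ 4 → (4,5); next start ≥ 5 → (6,7); next start ≥ 7 → (8,10); next start ≥ 10 → (10,11); next start ≥ 11 → (13,16); next start ≥ 16 → (18,20).
Selected 8 talks.

8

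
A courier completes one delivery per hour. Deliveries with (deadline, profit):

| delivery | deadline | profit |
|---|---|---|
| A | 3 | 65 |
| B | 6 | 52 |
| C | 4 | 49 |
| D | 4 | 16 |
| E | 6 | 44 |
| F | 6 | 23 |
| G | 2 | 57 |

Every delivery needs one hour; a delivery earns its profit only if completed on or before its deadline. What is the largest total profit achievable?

Take jobs in profit order; each goes to the latest open slot no later than its deadline.
Profit order: A=65 G=57 B=52 C=49 E=44 F=23 D=16
Assign: A→slot 3, G→slot 2, B→slot 6, C→slot 4, E→slot 5, F→slot 1, D skipped.
Slots: [1:F] [2:G] [3:A] [4:C] [5:E] [6:B]
Profit = 23 + 57 + 65 + 49 + 44 + 52 = 290

290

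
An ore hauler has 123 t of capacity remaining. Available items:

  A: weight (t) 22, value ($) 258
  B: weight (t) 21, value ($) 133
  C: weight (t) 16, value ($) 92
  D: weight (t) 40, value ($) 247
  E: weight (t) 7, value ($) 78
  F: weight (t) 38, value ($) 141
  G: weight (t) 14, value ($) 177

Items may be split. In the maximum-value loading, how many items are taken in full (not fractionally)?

Sort by value per unit weight and fill in that order.
Ratios (sorted): G 12.64, A 11.73, E 11.14, B 6.33, D 6.17, C 5.75, F 3.71
take G (14 @ 177); take A (22 @ 258); take E (7 @ 78); take B (21 @ 133); take D (40 @ 247); take C (16 @ 92); take 3/38 of F → 11.13. Capacity used 123/123.
6 item(s) taken whole; one partial (take 3/38 of F).

6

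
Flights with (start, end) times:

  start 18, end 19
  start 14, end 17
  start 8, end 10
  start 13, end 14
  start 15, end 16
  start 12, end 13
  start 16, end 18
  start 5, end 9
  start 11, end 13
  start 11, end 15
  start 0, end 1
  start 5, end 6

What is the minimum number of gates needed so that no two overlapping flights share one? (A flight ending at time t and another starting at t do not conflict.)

Events (time:±→running): 0:+→1 1:-→0 5:+→1 5:+→2 6:-→1 8:+→2 9:-→1 10:-→0 11:+→1 11:+→2 12:+→3 … peak 3.

3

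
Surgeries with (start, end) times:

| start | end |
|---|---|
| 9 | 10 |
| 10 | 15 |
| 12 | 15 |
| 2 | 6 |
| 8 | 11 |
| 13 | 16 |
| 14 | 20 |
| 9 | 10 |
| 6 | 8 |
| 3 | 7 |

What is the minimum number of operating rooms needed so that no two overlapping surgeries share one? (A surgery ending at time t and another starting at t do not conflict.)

starts: [2, 3, 6, 8, 9, 9, 10, 12, 13, 14]
ends:   [6, 7, 8, 10, 10, 11, 15, 15, 16, 20]
s2→1 s3→2 e6→1 s6→2 e7→1 e8→0 s8→1 s9→2 s9→3 e10→2 e10→1 s10→2 e11→1 s12→2 s13→3 s14→4  — peak 4.

4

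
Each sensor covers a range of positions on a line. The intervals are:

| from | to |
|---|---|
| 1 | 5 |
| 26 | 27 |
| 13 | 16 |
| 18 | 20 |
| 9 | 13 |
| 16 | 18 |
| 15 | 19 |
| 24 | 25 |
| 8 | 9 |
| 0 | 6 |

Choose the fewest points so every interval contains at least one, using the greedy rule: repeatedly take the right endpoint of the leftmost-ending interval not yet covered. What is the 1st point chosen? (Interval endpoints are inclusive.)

Sort by right endpoint; whenever an interval is uncovered, place a point at its right end.
By right end: [1,5]  [0,6]  [8,9]  [9,13]  [13,16]  [16,18]  [15,19]  [18,20]  [24,25]  [26,27]
[1,5] uncovered → point at 5; [8,9] uncovered → point at 9; [13,16] uncovered → point at 16; [18,20] uncovered → point at 20; [24,25] uncovered → point at 25; [26,27] uncovered → point at 27.
Points: 5, 9, 16, 20, 25, 27 (6 total).

5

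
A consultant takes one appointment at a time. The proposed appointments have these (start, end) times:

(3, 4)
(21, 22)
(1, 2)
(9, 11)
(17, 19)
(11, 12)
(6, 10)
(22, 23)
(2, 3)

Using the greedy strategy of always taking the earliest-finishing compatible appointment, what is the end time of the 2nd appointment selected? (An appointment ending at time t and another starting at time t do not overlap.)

3

Order by finish time; keep every interval that doesn't clash with the previous kept one.
Sorted by end: (1,2)  (2,3)  (3,4)  (6,10)  (9,11)  (11,12)  (17,19)  (21,22)  (22,23)
take (1,2); take (2,3); take (3,4); take (6,10); take (11,12); take (17,19); take (21,22); take (22,23).
Selected: (1,2) (2,3) (3,4) (6,10) (11,12) (17,19) (21,22) (22,23)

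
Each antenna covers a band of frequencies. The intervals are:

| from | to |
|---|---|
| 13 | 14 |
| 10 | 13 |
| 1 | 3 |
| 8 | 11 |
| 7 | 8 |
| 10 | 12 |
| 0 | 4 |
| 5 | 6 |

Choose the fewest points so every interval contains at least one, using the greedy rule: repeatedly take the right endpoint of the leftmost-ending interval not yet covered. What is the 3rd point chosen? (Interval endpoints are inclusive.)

Sort by right endpoint; whenever an interval is uncovered, place a point at its right end.
By right end: [1,3]  [0,4]  [5,6]  [7,8]  [8,11]  [10,12]  [10,13]  [13,14]
[1,3] uncovered → point at 3; [5,6] uncovered → point at 6; [7,8] uncovered → point at 8; [10,12] uncovered → point at 12; [13,14] uncovered → point at 14.
Points: 3, 6, 8, 12, 14 (5 total).

8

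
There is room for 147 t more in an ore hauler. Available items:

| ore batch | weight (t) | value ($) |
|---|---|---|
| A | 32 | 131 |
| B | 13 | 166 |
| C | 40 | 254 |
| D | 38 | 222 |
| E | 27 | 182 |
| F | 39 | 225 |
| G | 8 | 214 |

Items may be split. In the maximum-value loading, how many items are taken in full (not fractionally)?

Ratios (sorted): G 26.75, B 12.77, E 6.74, C 6.35, D 5.84, F 5.77, A 4.09
take G (8 @ 214); take B (13 @ 166); take E (27 @ 182); take C (40 @ 254); take D (38 @ 222); take 21/39 of F → 121.15. Capacity used 147/147.
5 item(s) taken whole; one partial (take 21/39 of F).

5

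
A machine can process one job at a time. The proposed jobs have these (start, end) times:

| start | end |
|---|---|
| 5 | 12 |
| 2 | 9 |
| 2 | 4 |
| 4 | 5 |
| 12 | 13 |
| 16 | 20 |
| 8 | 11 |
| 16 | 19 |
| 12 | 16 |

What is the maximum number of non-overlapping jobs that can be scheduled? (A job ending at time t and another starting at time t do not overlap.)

5

Sort by end time and greedily take each interval whose start is ≥ the last chosen end.
By end time: (2,4), (4,5), (2,9), (8,11), (5,12), (12,13), (12,16), (16,19), (16,20).
Pick (2,4); next start ≥ 4 → (4,5); next start ≥ 5 → (8,11); next start ≥ 11 → (12,13); next start ≥ 13 → (16,19).
Selected 5 jobs.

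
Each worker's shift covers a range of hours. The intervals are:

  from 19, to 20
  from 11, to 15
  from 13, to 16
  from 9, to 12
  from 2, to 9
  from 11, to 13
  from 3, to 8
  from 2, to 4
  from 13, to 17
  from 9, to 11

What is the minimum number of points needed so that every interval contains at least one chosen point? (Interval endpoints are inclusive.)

4

Process intervals by earliest right end; each time one isn't hit yet, stab at its right endpoint.
Sorted: [2,4] [3,8] [2,9] [9,11] [9,12] [11,13] [11,15] [13,16] [13,17] [19,20]
{[2,4],[3,8],[2,9]} hit by 4; {[9,11],[9,12],[11,13],[11,15]} hit by 11; {[13,16],[13,17]} hit by 16; {[19,20]} hit by 20.
Points: 4, 11, 16, 20 (4 total).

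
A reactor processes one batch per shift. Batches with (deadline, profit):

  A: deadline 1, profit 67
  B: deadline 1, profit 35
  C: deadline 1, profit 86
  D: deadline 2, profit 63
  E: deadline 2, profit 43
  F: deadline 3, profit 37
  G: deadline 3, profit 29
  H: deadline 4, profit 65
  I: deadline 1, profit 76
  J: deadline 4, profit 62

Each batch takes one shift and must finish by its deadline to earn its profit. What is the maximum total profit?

276

Profit order: C=86 I=76 A=67 H=65 D=63 J=62 E=43 F=37 B=35 G=29
Assign: C→slot 1, I skipped, A skipped, H→slot 4, D→slot 2, J→slot 3, E skipped, F skipped, B skipped, G skipped.
Slots: [1:C] [2:D] [3:J] [4:H]
Profit = 86 + 63 + 62 + 65 = 276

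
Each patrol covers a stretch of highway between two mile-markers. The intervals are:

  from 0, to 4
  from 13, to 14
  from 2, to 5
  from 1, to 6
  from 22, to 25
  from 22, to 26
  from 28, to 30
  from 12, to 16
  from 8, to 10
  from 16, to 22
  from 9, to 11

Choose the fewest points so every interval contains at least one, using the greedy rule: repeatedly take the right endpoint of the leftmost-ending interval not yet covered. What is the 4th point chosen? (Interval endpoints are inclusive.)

22

Process intervals by earliest right end; each time one isn't hit yet, stab at its right endpoint.
By right end: [0,4]  [2,5]  [1,6]  [8,10]  [9,11]  [13,14]  [12,16]  [16,22]  [22,25]  [22,26]  [28,30]
[0,4] uncovered → point at 4; [8,10] uncovered → point at 10; [13,14] uncovered → point at 14; [16,22] uncovered → point at 22; [28,30] uncovered → point at 30.
Points: 4, 10, 14, 22, 30 (5 total).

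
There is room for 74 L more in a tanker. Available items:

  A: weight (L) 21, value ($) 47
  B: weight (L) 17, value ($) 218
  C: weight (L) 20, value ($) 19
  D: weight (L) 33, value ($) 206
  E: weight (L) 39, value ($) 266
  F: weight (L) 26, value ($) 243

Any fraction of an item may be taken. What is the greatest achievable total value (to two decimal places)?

672.44

Greedy by value/weight ratio, highest first.
Order: B (218/17=12.82) > F (243/26=9.35) > E (266/39=6.82) > D (206/33=6.24) > A (47/21=2.24) > C (19/20=0.95)
Fill: take B (17 @ 218) → take F (26 @ 243) → take 31/39 of E → 211.44; 74/74 used.
Total value = 672.44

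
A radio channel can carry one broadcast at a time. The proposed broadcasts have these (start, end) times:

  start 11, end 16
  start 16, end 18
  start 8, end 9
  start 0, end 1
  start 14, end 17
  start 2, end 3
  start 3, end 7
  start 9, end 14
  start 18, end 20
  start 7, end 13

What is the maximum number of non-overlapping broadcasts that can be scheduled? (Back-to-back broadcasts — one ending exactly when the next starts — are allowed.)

By end time: (0,1), (2,3), (3,7), (8,9), (7,13), (9,14), (11,16), (14,17), (16,18), (18,20).
Pick (0,1); next start ≥ 1 → (2,3); next start ≥ 3 → (3,7); next start ≥ 7 → (8,9); next start ≥ 9 → (9,14); next start ≥ 14 → (14,17); next start ≥ 17 → (18,20).
Selected 7 broadcasts.

7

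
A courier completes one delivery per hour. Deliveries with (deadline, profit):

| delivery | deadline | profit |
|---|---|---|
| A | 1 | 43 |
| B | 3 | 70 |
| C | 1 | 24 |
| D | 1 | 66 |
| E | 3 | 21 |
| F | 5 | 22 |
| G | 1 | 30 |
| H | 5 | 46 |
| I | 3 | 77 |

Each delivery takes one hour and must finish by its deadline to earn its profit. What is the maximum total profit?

Take jobs in profit order; each goes to the latest open slot no later than its deadline.
Profit order: I=77 B=70 D=66 H=46 A=43 G=30 C=24 F=22 E=21
Assign: I→slot 3, B→slot 2, D→slot 1, H→slot 5, A skipped, G skipped, C skipped, F→slot 4, E skipped.
Slots: [1:D] [2:B] [3:I] [4:F] [5:H]
Profit = 66 + 70 + 77 + 22 + 46 = 281

281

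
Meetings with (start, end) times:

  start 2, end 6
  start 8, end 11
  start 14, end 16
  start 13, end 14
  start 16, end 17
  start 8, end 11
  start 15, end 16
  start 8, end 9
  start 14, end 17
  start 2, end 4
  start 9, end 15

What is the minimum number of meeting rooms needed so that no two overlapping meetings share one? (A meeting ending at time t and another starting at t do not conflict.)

The answer is the maximum number of intervals overlapping at any instant.
Events (time:±→running): 2:+→1 2:+→2 4:-→1 6:-→0 8:+→1 8:+→2 8:+→3 … peak 3.

3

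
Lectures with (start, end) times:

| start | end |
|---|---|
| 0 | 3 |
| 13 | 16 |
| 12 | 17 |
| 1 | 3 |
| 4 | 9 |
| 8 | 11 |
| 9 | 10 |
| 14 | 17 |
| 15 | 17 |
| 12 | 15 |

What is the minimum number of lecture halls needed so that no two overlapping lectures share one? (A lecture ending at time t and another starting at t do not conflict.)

4

Count concurrent intervals with a sweep; the peak is the room count.
starts: [0, 1, 4, 8, 9, 12, 12, 13, 14, 15]
ends:   [3, 3, 9, 10, 11, 15, 16, 17, 17, 17]
s0→1 s1→2 e3→1 e3→0 s4→1 s8→2 e9→1 s9→2 e10→1 e11→0 s12→1 s12→2 s13→3 s14→4  — peak 4.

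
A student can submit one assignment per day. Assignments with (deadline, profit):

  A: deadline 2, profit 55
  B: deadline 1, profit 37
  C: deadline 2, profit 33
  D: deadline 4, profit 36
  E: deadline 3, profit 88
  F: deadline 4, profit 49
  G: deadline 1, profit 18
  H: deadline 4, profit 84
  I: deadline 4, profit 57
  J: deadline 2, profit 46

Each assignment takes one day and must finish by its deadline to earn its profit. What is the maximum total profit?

284

Sort by profit descending; place each in the latest free slot ≤ its deadline.
By profit: E(d3,88), H(d4,84), I(d4,57), A(d2,55), F(d4,49), J(d2,46), B(d1,37), D(d4,36), C(d2,33), G(d1,18)
E→slot 3; H→slot 4; I→slot 2; A→slot 1; F skipped; J skipped; B skipped; D skipped; C skipped; G skipped.
Profit = 55 + 57 + 88 + 84 = 284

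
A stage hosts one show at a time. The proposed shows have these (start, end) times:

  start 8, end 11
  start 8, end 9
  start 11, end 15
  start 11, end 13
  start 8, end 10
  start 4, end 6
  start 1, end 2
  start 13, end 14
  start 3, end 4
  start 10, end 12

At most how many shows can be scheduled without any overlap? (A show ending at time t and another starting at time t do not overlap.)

Order by finish time; keep every interval that doesn't clash with the previous kept one.
Sorted by end: (1,2)  (3,4)  (4,6)  (8,9)  (8,10)  (8,11)  (10,12)  (11,13)  (13,14)  (11,15)
take (1,2); take (3,4); take (4,6); take (8,9); skip (8,11); take (10,12); take (13,14).
Selected 6 shows.

6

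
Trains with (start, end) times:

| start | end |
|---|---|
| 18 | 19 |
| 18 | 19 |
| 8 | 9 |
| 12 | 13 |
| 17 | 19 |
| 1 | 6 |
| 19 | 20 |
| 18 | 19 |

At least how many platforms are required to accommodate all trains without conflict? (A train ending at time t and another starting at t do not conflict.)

4

Count concurrent intervals with a sweep; the peak is the room count.
starts: [1, 8, 12, 17, 18, 18, 18, 19]
ends:   [6, 9, 13, 19, 19, 19, 19, 20]
s1→1 e6→0 s8→1 e9→0 s12→1 e13→0 s17→1 s18→2 s18→3 s18→4  — peak 4.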